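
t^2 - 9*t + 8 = (t - 8)*(t - 1)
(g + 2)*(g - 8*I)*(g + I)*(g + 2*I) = g^4 + 2*g^3 - 5*I*g^3 + 22*g^2 - 10*I*g^2 + 44*g + 16*I*g + 32*I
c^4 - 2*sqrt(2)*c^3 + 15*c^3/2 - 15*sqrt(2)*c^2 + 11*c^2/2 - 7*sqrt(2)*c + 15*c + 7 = (c + 1/2)*(c + 7)*(c - sqrt(2))^2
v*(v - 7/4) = v^2 - 7*v/4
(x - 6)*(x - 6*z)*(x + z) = x^3 - 5*x^2*z - 6*x^2 - 6*x*z^2 + 30*x*z + 36*z^2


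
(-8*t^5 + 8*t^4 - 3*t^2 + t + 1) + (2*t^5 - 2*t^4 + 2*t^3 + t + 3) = -6*t^5 + 6*t^4 + 2*t^3 - 3*t^2 + 2*t + 4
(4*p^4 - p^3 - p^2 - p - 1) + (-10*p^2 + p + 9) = 4*p^4 - p^3 - 11*p^2 + 8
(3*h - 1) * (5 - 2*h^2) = -6*h^3 + 2*h^2 + 15*h - 5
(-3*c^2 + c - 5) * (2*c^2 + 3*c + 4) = -6*c^4 - 7*c^3 - 19*c^2 - 11*c - 20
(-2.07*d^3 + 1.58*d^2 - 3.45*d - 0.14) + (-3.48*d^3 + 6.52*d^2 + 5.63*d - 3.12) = -5.55*d^3 + 8.1*d^2 + 2.18*d - 3.26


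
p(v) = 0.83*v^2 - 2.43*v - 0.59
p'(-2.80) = -7.08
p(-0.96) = 2.51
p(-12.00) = 148.09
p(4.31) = 4.35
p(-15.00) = 222.61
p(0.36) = -1.36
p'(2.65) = 1.97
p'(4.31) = 4.72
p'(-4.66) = -10.17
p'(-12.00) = -22.35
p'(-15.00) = -27.33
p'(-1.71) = -5.27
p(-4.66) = 28.76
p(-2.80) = 12.72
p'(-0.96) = -4.02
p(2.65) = -1.20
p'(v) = 1.66*v - 2.43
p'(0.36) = -1.83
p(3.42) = 0.81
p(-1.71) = 5.99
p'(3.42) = 3.25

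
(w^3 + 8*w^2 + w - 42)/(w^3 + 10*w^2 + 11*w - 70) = (w + 3)/(w + 5)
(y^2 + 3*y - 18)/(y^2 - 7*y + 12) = (y + 6)/(y - 4)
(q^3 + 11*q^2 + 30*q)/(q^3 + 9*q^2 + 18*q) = (q + 5)/(q + 3)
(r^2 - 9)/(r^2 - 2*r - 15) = (r - 3)/(r - 5)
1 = 1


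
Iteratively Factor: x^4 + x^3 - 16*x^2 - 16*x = (x + 1)*(x^3 - 16*x) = (x - 4)*(x + 1)*(x^2 + 4*x) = (x - 4)*(x + 1)*(x + 4)*(x)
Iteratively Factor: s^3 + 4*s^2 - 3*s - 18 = (s + 3)*(s^2 + s - 6) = (s + 3)^2*(s - 2)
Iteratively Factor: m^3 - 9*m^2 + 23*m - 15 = (m - 1)*(m^2 - 8*m + 15) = (m - 5)*(m - 1)*(m - 3)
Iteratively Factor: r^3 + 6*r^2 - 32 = (r - 2)*(r^2 + 8*r + 16) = (r - 2)*(r + 4)*(r + 4)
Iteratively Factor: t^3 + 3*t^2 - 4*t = (t + 4)*(t^2 - t) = t*(t + 4)*(t - 1)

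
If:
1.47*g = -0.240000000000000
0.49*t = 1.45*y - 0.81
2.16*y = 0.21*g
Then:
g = -0.16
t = -1.70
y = -0.02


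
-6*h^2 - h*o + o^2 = (-3*h + o)*(2*h + o)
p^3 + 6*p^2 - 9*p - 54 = (p - 3)*(p + 3)*(p + 6)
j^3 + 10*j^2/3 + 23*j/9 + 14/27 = (j + 1/3)*(j + 2/3)*(j + 7/3)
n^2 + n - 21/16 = (n - 3/4)*(n + 7/4)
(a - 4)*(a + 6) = a^2 + 2*a - 24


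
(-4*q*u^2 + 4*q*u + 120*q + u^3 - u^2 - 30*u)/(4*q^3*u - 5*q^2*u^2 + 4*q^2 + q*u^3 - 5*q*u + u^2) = (-u^2 + u + 30)/(q^2*u - q*u^2 + q - u)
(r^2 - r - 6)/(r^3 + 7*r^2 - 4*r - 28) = (r - 3)/(r^2 + 5*r - 14)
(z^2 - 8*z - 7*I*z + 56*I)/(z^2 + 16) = (z^2 - 8*z - 7*I*z + 56*I)/(z^2 + 16)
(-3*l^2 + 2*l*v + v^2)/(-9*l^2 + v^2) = (-l + v)/(-3*l + v)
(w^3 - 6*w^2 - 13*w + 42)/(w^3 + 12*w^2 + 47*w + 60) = (w^2 - 9*w + 14)/(w^2 + 9*w + 20)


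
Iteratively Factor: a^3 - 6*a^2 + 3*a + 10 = (a + 1)*(a^2 - 7*a + 10) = (a - 2)*(a + 1)*(a - 5)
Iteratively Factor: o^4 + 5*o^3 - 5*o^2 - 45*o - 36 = (o - 3)*(o^3 + 8*o^2 + 19*o + 12) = (o - 3)*(o + 1)*(o^2 + 7*o + 12) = (o - 3)*(o + 1)*(o + 4)*(o + 3)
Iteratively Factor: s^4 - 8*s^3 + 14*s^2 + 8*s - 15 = (s - 1)*(s^3 - 7*s^2 + 7*s + 15) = (s - 5)*(s - 1)*(s^2 - 2*s - 3) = (s - 5)*(s - 1)*(s + 1)*(s - 3)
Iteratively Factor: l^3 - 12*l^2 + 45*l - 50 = (l - 5)*(l^2 - 7*l + 10) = (l - 5)*(l - 2)*(l - 5)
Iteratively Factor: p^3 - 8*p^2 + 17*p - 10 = (p - 5)*(p^2 - 3*p + 2) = (p - 5)*(p - 1)*(p - 2)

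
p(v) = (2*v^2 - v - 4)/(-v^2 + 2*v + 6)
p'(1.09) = 0.47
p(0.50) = -0.59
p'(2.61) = 3.30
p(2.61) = 1.59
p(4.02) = -11.46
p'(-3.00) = -0.23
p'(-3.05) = -0.21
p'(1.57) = 0.77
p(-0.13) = -0.67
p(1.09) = -0.39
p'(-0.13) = -0.00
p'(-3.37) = -0.12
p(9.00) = -2.61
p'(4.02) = 25.53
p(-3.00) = -1.89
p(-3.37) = -1.83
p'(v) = (2*v - 2)*(2*v^2 - v - 4)/(-v^2 + 2*v + 6)^2 + (4*v - 1)/(-v^2 + 2*v + 6) = (3*v^2 + 16*v + 2)/(v^4 - 4*v^3 - 8*v^2 + 24*v + 36)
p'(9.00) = 0.12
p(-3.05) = -1.88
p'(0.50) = 0.24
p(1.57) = -0.10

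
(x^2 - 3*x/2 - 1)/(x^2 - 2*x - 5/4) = 2*(x - 2)/(2*x - 5)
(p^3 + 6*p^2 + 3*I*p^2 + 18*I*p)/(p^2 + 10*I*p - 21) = p*(p + 6)/(p + 7*I)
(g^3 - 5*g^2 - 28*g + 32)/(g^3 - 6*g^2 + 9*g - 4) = (g^2 - 4*g - 32)/(g^2 - 5*g + 4)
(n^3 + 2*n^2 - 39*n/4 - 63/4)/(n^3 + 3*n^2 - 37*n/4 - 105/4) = (2*n + 3)/(2*n + 5)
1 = 1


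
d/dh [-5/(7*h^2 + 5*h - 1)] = 5*(14*h + 5)/(7*h^2 + 5*h - 1)^2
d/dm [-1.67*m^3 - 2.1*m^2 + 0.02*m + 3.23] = -5.01*m^2 - 4.2*m + 0.02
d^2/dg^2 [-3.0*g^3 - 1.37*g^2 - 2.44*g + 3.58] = -18.0*g - 2.74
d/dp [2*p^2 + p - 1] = 4*p + 1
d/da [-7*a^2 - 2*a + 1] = -14*a - 2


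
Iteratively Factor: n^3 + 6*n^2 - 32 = (n + 4)*(n^2 + 2*n - 8) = (n - 2)*(n + 4)*(n + 4)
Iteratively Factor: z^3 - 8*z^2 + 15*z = (z - 5)*(z^2 - 3*z) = z*(z - 5)*(z - 3)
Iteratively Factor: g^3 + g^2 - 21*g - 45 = (g + 3)*(g^2 - 2*g - 15) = (g - 5)*(g + 3)*(g + 3)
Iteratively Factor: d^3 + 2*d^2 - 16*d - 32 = (d - 4)*(d^2 + 6*d + 8) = (d - 4)*(d + 4)*(d + 2)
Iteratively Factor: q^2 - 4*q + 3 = (q - 1)*(q - 3)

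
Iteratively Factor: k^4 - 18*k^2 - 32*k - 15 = (k - 5)*(k^3 + 5*k^2 + 7*k + 3) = (k - 5)*(k + 1)*(k^2 + 4*k + 3) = (k - 5)*(k + 1)^2*(k + 3)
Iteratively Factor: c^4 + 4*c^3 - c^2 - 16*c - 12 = (c + 3)*(c^3 + c^2 - 4*c - 4) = (c - 2)*(c + 3)*(c^2 + 3*c + 2) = (c - 2)*(c + 1)*(c + 3)*(c + 2)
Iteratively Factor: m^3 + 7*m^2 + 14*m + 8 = (m + 4)*(m^2 + 3*m + 2) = (m + 2)*(m + 4)*(m + 1)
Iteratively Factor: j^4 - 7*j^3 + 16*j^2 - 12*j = (j - 3)*(j^3 - 4*j^2 + 4*j) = (j - 3)*(j - 2)*(j^2 - 2*j) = (j - 3)*(j - 2)^2*(j)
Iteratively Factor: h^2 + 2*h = (h + 2)*(h)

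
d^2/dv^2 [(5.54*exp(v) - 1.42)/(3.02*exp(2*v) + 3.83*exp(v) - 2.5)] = (50.527016*exp(4*v) - 115.882836*exp(3*v) + 201.688284*exp(2*v) - 10.668338*exp(v) + 21.0285)*exp(v)/(27.543608*exp(6*v) + 104.793396*exp(5*v) + 64.497234*exp(4*v) - 117.317113*exp(3*v) - 53.39175*exp(2*v) + 71.8125*exp(v) - 15.625)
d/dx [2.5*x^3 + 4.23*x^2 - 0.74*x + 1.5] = 7.5*x^2 + 8.46*x - 0.74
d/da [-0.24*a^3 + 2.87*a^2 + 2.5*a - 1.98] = -0.72*a^2 + 5.74*a + 2.5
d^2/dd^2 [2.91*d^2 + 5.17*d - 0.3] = 5.82000000000000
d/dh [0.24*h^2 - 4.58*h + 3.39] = 0.48*h - 4.58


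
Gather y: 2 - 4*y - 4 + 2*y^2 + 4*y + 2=2*y^2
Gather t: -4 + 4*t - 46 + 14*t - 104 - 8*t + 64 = 10*t - 90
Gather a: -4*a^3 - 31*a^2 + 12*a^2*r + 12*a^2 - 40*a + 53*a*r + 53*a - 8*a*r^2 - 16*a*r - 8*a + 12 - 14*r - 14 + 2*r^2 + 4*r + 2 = -4*a^3 + a^2*(12*r - 19) + a*(-8*r^2 + 37*r + 5) + 2*r^2 - 10*r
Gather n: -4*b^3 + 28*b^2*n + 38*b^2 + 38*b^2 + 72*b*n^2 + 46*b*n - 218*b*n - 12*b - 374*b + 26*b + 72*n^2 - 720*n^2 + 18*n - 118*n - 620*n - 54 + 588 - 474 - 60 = -4*b^3 + 76*b^2 - 360*b + n^2*(72*b - 648) + n*(28*b^2 - 172*b - 720)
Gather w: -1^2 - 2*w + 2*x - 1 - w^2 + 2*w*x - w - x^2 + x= -w^2 + w*(2*x - 3) - x^2 + 3*x - 2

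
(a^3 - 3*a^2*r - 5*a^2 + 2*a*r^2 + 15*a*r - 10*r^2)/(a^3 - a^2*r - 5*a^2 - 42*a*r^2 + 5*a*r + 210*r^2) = (-a^2 + 3*a*r - 2*r^2)/(-a^2 + a*r + 42*r^2)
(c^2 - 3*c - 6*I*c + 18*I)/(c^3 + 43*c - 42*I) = (c - 3)/(c^2 + 6*I*c + 7)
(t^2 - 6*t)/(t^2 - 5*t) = (t - 6)/(t - 5)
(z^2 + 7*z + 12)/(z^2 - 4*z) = (z^2 + 7*z + 12)/(z*(z - 4))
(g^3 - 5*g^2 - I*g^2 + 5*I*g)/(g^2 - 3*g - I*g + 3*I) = g*(g - 5)/(g - 3)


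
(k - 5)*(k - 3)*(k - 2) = k^3 - 10*k^2 + 31*k - 30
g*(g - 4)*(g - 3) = g^3 - 7*g^2 + 12*g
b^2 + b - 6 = (b - 2)*(b + 3)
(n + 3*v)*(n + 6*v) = n^2 + 9*n*v + 18*v^2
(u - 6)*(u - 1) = u^2 - 7*u + 6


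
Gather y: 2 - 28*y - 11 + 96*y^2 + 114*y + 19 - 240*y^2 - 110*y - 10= -144*y^2 - 24*y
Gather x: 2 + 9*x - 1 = 9*x + 1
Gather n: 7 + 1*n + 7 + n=2*n + 14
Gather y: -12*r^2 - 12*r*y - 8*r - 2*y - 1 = -12*r^2 - 8*r + y*(-12*r - 2) - 1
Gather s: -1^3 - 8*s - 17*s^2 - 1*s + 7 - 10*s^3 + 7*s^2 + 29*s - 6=-10*s^3 - 10*s^2 + 20*s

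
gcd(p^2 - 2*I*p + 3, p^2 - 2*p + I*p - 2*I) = p + I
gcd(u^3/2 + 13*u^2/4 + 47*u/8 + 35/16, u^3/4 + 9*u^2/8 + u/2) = u + 1/2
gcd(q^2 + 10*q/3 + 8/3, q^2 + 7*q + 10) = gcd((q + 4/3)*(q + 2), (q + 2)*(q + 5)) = q + 2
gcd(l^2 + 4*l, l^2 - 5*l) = l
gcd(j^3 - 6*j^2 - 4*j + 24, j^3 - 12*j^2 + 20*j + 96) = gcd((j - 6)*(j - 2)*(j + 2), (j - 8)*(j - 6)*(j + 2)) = j^2 - 4*j - 12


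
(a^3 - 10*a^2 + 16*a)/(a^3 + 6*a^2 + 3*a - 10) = a*(a^2 - 10*a + 16)/(a^3 + 6*a^2 + 3*a - 10)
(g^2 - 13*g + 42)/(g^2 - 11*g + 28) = (g - 6)/(g - 4)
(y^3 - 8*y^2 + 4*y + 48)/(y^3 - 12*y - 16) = (y - 6)/(y + 2)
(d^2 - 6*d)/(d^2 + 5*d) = (d - 6)/(d + 5)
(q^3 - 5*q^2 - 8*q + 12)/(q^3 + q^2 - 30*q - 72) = (q^2 + q - 2)/(q^2 + 7*q + 12)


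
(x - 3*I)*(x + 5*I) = x^2 + 2*I*x + 15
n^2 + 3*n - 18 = (n - 3)*(n + 6)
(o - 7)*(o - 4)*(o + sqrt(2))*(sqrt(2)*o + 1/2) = sqrt(2)*o^4 - 11*sqrt(2)*o^3 + 5*o^3/2 - 55*o^2/2 + 57*sqrt(2)*o^2/2 - 11*sqrt(2)*o/2 + 70*o + 14*sqrt(2)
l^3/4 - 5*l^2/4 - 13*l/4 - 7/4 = (l/4 + 1/4)*(l - 7)*(l + 1)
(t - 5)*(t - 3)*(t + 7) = t^3 - t^2 - 41*t + 105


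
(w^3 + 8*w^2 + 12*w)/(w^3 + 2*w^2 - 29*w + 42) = w*(w^2 + 8*w + 12)/(w^3 + 2*w^2 - 29*w + 42)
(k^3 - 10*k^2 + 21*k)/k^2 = k - 10 + 21/k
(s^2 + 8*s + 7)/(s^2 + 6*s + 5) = (s + 7)/(s + 5)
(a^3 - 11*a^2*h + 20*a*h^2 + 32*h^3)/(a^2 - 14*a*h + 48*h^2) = (a^2 - 3*a*h - 4*h^2)/(a - 6*h)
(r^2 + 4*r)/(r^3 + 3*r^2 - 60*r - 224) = r/(r^2 - r - 56)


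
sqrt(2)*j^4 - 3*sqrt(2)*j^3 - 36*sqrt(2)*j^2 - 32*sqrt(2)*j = j*(j - 8)*(j + 4)*(sqrt(2)*j + sqrt(2))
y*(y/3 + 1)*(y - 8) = y^3/3 - 5*y^2/3 - 8*y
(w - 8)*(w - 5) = w^2 - 13*w + 40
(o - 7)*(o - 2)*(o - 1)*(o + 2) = o^4 - 8*o^3 + 3*o^2 + 32*o - 28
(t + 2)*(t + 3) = t^2 + 5*t + 6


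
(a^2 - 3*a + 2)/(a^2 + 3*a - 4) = (a - 2)/(a + 4)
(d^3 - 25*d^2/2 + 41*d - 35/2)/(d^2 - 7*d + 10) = (2*d^2 - 15*d + 7)/(2*(d - 2))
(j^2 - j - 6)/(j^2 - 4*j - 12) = (j - 3)/(j - 6)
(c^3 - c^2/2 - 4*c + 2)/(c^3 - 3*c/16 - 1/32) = 16*(c^2 - 4)/(16*c^2 + 8*c + 1)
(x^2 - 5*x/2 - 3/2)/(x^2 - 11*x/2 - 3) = (x - 3)/(x - 6)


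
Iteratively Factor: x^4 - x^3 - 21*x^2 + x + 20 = (x + 1)*(x^3 - 2*x^2 - 19*x + 20) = (x - 1)*(x + 1)*(x^2 - x - 20) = (x - 1)*(x + 1)*(x + 4)*(x - 5)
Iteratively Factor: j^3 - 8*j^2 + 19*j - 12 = (j - 4)*(j^2 - 4*j + 3) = (j - 4)*(j - 3)*(j - 1)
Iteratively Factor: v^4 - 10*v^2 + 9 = (v + 1)*(v^3 - v^2 - 9*v + 9) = (v - 3)*(v + 1)*(v^2 + 2*v - 3) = (v - 3)*(v - 1)*(v + 1)*(v + 3)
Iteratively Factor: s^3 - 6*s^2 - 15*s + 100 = (s + 4)*(s^2 - 10*s + 25) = (s - 5)*(s + 4)*(s - 5)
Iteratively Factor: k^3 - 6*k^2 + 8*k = (k - 2)*(k^2 - 4*k) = k*(k - 2)*(k - 4)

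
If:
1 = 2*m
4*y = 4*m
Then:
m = 1/2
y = 1/2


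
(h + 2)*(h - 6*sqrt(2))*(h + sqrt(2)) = h^3 - 5*sqrt(2)*h^2 + 2*h^2 - 10*sqrt(2)*h - 12*h - 24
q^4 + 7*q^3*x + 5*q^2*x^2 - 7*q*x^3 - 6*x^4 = (q - x)*(q + x)^2*(q + 6*x)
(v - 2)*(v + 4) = v^2 + 2*v - 8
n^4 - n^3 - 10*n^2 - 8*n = n*(n - 4)*(n + 1)*(n + 2)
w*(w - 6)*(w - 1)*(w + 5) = w^4 - 2*w^3 - 29*w^2 + 30*w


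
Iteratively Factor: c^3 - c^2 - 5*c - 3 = (c + 1)*(c^2 - 2*c - 3) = (c - 3)*(c + 1)*(c + 1)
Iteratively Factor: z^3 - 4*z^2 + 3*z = (z - 3)*(z^2 - z) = z*(z - 3)*(z - 1)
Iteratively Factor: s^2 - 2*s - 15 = (s + 3)*(s - 5)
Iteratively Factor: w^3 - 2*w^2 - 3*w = (w + 1)*(w^2 - 3*w) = (w - 3)*(w + 1)*(w)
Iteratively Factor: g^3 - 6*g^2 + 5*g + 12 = (g + 1)*(g^2 - 7*g + 12) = (g - 4)*(g + 1)*(g - 3)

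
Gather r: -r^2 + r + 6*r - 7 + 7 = -r^2 + 7*r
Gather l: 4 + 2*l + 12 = 2*l + 16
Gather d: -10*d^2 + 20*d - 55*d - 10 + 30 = -10*d^2 - 35*d + 20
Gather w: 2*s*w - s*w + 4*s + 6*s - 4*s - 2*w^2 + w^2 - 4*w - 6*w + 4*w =6*s - w^2 + w*(s - 6)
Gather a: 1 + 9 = 10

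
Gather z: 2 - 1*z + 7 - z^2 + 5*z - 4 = -z^2 + 4*z + 5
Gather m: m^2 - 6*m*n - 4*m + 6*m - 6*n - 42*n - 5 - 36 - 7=m^2 + m*(2 - 6*n) - 48*n - 48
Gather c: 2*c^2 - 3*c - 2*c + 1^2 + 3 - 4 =2*c^2 - 5*c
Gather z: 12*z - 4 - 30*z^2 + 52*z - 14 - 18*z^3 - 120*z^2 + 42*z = -18*z^3 - 150*z^2 + 106*z - 18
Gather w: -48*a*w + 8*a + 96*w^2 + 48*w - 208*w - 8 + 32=8*a + 96*w^2 + w*(-48*a - 160) + 24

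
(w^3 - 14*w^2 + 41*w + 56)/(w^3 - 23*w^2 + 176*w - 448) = (w + 1)/(w - 8)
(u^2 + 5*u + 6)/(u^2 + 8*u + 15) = (u + 2)/(u + 5)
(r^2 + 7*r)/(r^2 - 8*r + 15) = r*(r + 7)/(r^2 - 8*r + 15)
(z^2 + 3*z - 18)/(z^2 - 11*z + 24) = (z + 6)/(z - 8)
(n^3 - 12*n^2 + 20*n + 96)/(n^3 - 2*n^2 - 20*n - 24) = (n - 8)/(n + 2)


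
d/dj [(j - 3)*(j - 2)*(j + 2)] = 3*j^2 - 6*j - 4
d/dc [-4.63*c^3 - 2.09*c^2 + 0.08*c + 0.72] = -13.89*c^2 - 4.18*c + 0.08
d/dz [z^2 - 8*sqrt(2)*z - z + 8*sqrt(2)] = 2*z - 8*sqrt(2) - 1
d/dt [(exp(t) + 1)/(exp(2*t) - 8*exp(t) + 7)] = (-2*(exp(t) - 4)*(exp(t) + 1) + exp(2*t) - 8*exp(t) + 7)*exp(t)/(exp(2*t) - 8*exp(t) + 7)^2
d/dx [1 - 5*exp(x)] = -5*exp(x)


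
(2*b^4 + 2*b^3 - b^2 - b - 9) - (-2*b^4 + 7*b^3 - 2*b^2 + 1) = 4*b^4 - 5*b^3 + b^2 - b - 10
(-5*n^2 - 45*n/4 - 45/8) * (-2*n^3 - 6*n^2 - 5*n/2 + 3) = 10*n^5 + 105*n^4/2 + 365*n^3/4 + 375*n^2/8 - 315*n/16 - 135/8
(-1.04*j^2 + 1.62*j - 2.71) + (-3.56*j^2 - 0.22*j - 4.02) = -4.6*j^2 + 1.4*j - 6.73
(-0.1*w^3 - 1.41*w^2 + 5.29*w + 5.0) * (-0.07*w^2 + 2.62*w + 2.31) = 0.007*w^5 - 0.1633*w^4 - 4.2955*w^3 + 10.2527*w^2 + 25.3199*w + 11.55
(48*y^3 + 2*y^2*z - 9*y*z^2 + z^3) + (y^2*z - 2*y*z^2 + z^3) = 48*y^3 + 3*y^2*z - 11*y*z^2 + 2*z^3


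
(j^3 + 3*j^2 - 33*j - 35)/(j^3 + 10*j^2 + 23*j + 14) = (j - 5)/(j + 2)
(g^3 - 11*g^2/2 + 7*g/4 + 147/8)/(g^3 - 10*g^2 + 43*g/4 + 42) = (g - 7/2)/(g - 8)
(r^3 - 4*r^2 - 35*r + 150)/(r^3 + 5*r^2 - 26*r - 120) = (r - 5)/(r + 4)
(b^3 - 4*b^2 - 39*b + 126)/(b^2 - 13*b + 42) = (b^2 + 3*b - 18)/(b - 6)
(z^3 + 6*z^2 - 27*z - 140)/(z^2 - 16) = (z^2 + 2*z - 35)/(z - 4)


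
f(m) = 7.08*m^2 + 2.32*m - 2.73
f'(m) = 14.16*m + 2.32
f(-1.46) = 8.97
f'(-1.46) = -18.35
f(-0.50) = -2.12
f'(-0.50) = -4.76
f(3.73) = 104.43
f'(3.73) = 55.14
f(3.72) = 103.88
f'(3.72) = 55.00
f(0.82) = 3.93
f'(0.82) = 13.93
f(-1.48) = 9.34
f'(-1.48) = -18.64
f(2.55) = 49.22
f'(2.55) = 38.43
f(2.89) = 63.11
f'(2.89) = 43.24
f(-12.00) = 988.95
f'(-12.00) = -167.60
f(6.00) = 266.07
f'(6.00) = 87.28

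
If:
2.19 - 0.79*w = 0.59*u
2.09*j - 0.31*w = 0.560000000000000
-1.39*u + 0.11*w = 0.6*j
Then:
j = 0.69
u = -0.07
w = 2.83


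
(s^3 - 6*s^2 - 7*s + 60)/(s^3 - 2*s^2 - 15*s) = (s - 4)/s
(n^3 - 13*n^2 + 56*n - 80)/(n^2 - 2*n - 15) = (n^2 - 8*n + 16)/(n + 3)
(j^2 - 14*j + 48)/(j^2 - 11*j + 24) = (j - 6)/(j - 3)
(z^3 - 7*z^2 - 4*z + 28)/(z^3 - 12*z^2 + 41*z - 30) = (z^3 - 7*z^2 - 4*z + 28)/(z^3 - 12*z^2 + 41*z - 30)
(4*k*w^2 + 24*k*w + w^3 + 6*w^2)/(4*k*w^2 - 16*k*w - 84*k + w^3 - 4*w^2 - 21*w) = w*(w + 6)/(w^2 - 4*w - 21)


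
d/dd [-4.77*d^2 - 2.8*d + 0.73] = -9.54*d - 2.8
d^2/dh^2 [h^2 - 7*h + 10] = 2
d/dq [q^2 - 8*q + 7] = 2*q - 8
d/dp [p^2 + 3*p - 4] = 2*p + 3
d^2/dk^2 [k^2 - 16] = 2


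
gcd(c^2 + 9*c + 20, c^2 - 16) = c + 4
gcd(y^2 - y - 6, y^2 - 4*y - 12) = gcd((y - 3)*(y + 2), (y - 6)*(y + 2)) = y + 2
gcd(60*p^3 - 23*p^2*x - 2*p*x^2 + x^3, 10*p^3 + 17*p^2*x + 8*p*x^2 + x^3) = 5*p + x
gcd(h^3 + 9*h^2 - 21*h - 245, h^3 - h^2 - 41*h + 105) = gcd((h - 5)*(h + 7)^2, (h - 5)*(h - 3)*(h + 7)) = h^2 + 2*h - 35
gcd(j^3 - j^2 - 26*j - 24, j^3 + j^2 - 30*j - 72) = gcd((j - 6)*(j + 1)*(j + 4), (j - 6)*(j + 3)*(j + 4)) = j^2 - 2*j - 24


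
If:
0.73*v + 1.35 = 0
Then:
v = -1.85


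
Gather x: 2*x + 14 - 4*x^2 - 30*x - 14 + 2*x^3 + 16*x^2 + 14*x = 2*x^3 + 12*x^2 - 14*x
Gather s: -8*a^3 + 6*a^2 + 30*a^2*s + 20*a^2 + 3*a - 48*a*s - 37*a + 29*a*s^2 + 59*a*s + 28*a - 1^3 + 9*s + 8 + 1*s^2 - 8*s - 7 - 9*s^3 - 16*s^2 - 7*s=-8*a^3 + 26*a^2 - 6*a - 9*s^3 + s^2*(29*a - 15) + s*(30*a^2 + 11*a - 6)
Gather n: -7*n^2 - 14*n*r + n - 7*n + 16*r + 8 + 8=-7*n^2 + n*(-14*r - 6) + 16*r + 16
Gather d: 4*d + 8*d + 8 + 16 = 12*d + 24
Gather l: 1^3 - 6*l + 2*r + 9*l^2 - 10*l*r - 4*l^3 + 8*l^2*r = -4*l^3 + l^2*(8*r + 9) + l*(-10*r - 6) + 2*r + 1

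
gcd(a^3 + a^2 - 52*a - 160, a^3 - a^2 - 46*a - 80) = a^2 - 3*a - 40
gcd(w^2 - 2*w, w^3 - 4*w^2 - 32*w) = w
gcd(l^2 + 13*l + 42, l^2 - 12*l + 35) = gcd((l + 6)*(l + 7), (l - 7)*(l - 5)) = 1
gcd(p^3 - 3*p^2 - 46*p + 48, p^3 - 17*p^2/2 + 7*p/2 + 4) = p^2 - 9*p + 8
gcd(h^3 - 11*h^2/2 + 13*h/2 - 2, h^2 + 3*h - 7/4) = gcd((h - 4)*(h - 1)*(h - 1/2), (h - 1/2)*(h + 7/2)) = h - 1/2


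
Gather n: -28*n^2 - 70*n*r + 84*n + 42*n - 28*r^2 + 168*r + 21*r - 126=-28*n^2 + n*(126 - 70*r) - 28*r^2 + 189*r - 126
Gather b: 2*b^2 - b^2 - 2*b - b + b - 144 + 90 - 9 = b^2 - 2*b - 63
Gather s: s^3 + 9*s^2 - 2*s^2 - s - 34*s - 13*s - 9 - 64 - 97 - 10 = s^3 + 7*s^2 - 48*s - 180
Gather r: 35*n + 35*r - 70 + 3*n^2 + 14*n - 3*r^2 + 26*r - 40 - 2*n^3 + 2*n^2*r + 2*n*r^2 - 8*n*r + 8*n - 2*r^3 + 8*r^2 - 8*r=-2*n^3 + 3*n^2 + 57*n - 2*r^3 + r^2*(2*n + 5) + r*(2*n^2 - 8*n + 53) - 110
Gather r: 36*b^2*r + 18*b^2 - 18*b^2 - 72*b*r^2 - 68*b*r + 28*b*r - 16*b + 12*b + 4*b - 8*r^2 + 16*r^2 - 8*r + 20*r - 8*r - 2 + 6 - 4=r^2*(8 - 72*b) + r*(36*b^2 - 40*b + 4)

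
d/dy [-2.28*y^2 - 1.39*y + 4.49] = -4.56*y - 1.39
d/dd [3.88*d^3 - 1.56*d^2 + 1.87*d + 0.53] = 11.64*d^2 - 3.12*d + 1.87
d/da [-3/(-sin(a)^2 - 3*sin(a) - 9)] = -3*(2*sin(a) + 3)*cos(a)/(sin(a)^2 + 3*sin(a) + 9)^2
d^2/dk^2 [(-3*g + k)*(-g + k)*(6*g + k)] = 4*g + 6*k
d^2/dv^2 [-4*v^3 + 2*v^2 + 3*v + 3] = 4 - 24*v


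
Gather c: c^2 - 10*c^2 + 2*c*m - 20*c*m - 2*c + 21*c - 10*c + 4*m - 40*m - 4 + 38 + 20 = -9*c^2 + c*(9 - 18*m) - 36*m + 54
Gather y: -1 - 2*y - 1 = -2*y - 2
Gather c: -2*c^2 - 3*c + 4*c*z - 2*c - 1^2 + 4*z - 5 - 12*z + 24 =-2*c^2 + c*(4*z - 5) - 8*z + 18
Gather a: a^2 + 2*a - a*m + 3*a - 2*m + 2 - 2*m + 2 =a^2 + a*(5 - m) - 4*m + 4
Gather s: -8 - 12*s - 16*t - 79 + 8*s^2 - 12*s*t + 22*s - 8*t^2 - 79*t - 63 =8*s^2 + s*(10 - 12*t) - 8*t^2 - 95*t - 150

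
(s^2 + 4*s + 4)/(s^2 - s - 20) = (s^2 + 4*s + 4)/(s^2 - s - 20)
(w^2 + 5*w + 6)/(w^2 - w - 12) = (w + 2)/(w - 4)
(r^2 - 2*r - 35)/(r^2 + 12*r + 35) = (r - 7)/(r + 7)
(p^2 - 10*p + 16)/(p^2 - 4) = (p - 8)/(p + 2)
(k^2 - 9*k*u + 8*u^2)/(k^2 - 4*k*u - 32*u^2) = (k - u)/(k + 4*u)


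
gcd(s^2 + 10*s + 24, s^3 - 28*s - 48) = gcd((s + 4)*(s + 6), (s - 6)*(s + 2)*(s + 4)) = s + 4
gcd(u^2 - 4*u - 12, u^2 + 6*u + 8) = u + 2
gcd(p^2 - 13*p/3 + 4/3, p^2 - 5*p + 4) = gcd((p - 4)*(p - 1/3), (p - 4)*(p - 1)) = p - 4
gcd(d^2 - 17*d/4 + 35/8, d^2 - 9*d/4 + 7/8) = d - 7/4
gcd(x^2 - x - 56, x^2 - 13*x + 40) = x - 8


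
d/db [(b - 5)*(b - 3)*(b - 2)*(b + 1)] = 4*b^3 - 27*b^2 + 42*b + 1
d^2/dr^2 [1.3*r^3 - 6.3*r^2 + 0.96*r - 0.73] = 7.8*r - 12.6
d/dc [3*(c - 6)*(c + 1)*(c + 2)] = 9*c^2 - 18*c - 48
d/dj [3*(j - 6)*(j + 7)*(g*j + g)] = 3*g*(3*j^2 + 4*j - 41)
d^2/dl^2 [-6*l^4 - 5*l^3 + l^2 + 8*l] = -72*l^2 - 30*l + 2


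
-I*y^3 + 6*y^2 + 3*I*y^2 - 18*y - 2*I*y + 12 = (y - 2)*(y + 6*I)*(-I*y + I)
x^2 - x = x*(x - 1)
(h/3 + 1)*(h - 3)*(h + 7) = h^3/3 + 7*h^2/3 - 3*h - 21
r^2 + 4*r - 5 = (r - 1)*(r + 5)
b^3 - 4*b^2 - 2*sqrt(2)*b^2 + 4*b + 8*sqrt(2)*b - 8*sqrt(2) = (b - 2)^2*(b - 2*sqrt(2))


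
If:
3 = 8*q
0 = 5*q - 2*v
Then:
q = 3/8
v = 15/16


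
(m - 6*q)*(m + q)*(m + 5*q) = m^3 - 31*m*q^2 - 30*q^3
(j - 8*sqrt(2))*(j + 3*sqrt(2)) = j^2 - 5*sqrt(2)*j - 48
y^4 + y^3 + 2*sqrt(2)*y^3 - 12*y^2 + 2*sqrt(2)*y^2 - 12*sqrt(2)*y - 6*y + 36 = (y - 2)*(y + 3)*(y - sqrt(2))*(y + 3*sqrt(2))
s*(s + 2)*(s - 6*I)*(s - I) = s^4 + 2*s^3 - 7*I*s^3 - 6*s^2 - 14*I*s^2 - 12*s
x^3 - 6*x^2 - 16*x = x*(x - 8)*(x + 2)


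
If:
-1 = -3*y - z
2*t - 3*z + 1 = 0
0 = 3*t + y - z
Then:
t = 1/19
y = 4/19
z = 7/19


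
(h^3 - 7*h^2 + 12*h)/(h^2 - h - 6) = h*(h - 4)/(h + 2)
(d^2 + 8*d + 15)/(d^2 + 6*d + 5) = (d + 3)/(d + 1)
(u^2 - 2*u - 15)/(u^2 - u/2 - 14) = 2*(-u^2 + 2*u + 15)/(-2*u^2 + u + 28)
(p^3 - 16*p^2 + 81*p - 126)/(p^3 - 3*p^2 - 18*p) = (p^2 - 10*p + 21)/(p*(p + 3))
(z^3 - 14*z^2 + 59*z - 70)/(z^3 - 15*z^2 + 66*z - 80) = (z - 7)/(z - 8)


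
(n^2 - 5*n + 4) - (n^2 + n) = 4 - 6*n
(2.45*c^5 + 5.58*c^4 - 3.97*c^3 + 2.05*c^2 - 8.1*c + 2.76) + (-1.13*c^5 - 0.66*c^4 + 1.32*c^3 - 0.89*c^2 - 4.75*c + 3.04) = 1.32*c^5 + 4.92*c^4 - 2.65*c^3 + 1.16*c^2 - 12.85*c + 5.8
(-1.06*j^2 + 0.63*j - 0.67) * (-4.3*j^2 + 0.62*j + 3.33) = 4.558*j^4 - 3.3662*j^3 - 0.2582*j^2 + 1.6825*j - 2.2311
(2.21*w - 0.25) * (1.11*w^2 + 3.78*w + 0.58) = 2.4531*w^3 + 8.0763*w^2 + 0.3368*w - 0.145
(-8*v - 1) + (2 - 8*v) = 1 - 16*v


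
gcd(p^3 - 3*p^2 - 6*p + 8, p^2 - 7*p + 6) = p - 1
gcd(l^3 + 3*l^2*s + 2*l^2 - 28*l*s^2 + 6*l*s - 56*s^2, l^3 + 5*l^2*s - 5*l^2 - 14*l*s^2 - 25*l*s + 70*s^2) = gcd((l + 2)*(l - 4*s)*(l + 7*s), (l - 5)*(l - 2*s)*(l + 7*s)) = l + 7*s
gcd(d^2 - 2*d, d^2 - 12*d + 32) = 1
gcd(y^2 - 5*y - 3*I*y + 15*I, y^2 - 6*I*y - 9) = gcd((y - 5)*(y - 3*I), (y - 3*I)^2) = y - 3*I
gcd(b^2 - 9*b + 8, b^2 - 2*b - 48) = b - 8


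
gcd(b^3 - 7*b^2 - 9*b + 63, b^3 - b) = 1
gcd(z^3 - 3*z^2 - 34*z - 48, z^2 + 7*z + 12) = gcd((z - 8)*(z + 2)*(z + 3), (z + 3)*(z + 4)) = z + 3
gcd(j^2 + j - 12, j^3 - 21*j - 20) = j + 4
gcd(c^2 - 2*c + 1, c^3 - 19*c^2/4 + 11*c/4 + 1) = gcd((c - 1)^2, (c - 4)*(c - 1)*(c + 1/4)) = c - 1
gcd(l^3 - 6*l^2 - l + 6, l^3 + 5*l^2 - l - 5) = l^2 - 1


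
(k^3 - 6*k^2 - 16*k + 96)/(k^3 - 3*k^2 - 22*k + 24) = (k - 4)/(k - 1)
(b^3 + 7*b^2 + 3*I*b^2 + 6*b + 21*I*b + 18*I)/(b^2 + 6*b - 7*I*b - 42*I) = (b^2 + b*(1 + 3*I) + 3*I)/(b - 7*I)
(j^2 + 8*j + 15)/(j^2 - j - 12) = (j + 5)/(j - 4)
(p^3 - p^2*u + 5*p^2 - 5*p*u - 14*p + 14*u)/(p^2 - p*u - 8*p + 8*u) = (p^2 + 5*p - 14)/(p - 8)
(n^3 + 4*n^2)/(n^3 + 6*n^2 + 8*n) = n/(n + 2)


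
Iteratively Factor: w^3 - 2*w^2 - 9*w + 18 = (w - 2)*(w^2 - 9) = (w - 3)*(w - 2)*(w + 3)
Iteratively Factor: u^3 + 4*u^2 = (u)*(u^2 + 4*u) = u*(u + 4)*(u)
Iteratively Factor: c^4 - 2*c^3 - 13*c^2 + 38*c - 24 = (c - 3)*(c^3 + c^2 - 10*c + 8) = (c - 3)*(c + 4)*(c^2 - 3*c + 2) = (c - 3)*(c - 1)*(c + 4)*(c - 2)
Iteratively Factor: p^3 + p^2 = (p)*(p^2 + p) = p^2*(p + 1)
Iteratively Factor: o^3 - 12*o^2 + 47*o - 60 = (o - 3)*(o^2 - 9*o + 20) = (o - 4)*(o - 3)*(o - 5)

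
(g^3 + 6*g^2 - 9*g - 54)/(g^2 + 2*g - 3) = (g^2 + 3*g - 18)/(g - 1)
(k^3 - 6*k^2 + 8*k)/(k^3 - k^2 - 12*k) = (k - 2)/(k + 3)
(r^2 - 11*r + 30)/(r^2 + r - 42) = (r - 5)/(r + 7)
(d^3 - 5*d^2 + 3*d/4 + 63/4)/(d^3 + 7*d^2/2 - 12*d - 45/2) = (d - 7/2)/(d + 5)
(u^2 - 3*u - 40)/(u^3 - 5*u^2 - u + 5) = (u^2 - 3*u - 40)/(u^3 - 5*u^2 - u + 5)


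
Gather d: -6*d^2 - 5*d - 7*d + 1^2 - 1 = -6*d^2 - 12*d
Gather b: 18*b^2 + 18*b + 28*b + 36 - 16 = 18*b^2 + 46*b + 20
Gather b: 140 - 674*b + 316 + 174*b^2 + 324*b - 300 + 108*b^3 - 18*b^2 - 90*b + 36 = 108*b^3 + 156*b^2 - 440*b + 192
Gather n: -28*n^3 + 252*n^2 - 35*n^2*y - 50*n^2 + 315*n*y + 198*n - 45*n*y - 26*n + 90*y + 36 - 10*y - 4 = -28*n^3 + n^2*(202 - 35*y) + n*(270*y + 172) + 80*y + 32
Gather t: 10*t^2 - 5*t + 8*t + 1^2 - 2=10*t^2 + 3*t - 1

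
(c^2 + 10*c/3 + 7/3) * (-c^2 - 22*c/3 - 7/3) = -c^4 - 32*c^3/3 - 262*c^2/9 - 224*c/9 - 49/9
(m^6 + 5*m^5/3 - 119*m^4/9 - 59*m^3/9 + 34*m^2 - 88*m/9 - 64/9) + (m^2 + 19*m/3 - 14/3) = m^6 + 5*m^5/3 - 119*m^4/9 - 59*m^3/9 + 35*m^2 - 31*m/9 - 106/9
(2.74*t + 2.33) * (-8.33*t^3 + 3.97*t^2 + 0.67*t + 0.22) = -22.8242*t^4 - 8.5311*t^3 + 11.0859*t^2 + 2.1639*t + 0.5126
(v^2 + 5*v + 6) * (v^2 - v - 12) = v^4 + 4*v^3 - 11*v^2 - 66*v - 72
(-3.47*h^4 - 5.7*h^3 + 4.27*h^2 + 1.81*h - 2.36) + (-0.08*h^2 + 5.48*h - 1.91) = -3.47*h^4 - 5.7*h^3 + 4.19*h^2 + 7.29*h - 4.27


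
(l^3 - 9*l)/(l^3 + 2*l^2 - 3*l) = (l - 3)/(l - 1)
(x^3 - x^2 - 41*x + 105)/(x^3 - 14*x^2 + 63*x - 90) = (x + 7)/(x - 6)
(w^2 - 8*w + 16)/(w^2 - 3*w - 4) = (w - 4)/(w + 1)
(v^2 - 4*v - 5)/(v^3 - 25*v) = (v + 1)/(v*(v + 5))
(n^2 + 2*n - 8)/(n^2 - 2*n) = (n + 4)/n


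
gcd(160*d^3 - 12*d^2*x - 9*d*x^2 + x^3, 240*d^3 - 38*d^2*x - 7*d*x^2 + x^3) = 40*d^2 - 13*d*x + x^2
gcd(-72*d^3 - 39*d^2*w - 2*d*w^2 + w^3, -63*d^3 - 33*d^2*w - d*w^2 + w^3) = 9*d^2 + 6*d*w + w^2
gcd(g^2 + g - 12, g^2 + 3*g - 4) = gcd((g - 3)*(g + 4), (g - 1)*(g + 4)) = g + 4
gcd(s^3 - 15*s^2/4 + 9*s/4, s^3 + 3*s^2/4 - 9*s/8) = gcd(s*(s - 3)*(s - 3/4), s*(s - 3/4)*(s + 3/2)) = s^2 - 3*s/4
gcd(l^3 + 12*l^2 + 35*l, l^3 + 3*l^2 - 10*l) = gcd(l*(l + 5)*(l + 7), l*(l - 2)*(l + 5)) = l^2 + 5*l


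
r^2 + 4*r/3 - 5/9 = (r - 1/3)*(r + 5/3)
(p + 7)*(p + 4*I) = p^2 + 7*p + 4*I*p + 28*I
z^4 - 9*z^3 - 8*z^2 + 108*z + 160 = (z - 8)*(z - 5)*(z + 2)^2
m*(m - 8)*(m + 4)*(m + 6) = m^4 + 2*m^3 - 56*m^2 - 192*m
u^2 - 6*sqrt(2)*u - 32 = (u - 8*sqrt(2))*(u + 2*sqrt(2))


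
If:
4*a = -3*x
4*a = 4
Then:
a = 1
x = -4/3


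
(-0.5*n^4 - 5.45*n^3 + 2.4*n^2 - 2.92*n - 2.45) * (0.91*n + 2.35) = -0.455*n^5 - 6.1345*n^4 - 10.6235*n^3 + 2.9828*n^2 - 9.0915*n - 5.7575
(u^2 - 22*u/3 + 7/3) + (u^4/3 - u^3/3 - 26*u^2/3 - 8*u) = u^4/3 - u^3/3 - 23*u^2/3 - 46*u/3 + 7/3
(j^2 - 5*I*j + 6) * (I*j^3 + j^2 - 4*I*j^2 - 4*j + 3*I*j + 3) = I*j^5 + 6*j^4 - 4*I*j^4 - 24*j^3 + 4*I*j^3 + 24*j^2 - 4*I*j^2 - 24*j + 3*I*j + 18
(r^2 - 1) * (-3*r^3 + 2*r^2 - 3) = -3*r^5 + 2*r^4 + 3*r^3 - 5*r^2 + 3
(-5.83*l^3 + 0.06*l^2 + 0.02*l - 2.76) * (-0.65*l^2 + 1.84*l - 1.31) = 3.7895*l^5 - 10.7662*l^4 + 7.7347*l^3 + 1.7522*l^2 - 5.1046*l + 3.6156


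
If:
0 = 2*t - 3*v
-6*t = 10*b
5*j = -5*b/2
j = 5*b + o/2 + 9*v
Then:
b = -9*v/10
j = 9*v/20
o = -81*v/10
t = 3*v/2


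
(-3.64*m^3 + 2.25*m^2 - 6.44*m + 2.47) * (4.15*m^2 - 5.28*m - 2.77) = -15.106*m^5 + 28.5567*m^4 - 28.5232*m^3 + 38.0212*m^2 + 4.7972*m - 6.8419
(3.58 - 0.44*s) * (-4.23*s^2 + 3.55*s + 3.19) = 1.8612*s^3 - 16.7054*s^2 + 11.3054*s + 11.4202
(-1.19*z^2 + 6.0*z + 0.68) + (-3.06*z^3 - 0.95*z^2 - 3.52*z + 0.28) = -3.06*z^3 - 2.14*z^2 + 2.48*z + 0.96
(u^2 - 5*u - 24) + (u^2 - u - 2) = 2*u^2 - 6*u - 26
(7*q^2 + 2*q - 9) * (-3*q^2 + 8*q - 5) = -21*q^4 + 50*q^3 + 8*q^2 - 82*q + 45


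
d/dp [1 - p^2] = -2*p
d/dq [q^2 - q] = 2*q - 1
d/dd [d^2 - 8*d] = 2*d - 8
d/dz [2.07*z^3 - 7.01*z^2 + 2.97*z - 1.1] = 6.21*z^2 - 14.02*z + 2.97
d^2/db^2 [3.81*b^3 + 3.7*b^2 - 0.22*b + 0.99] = 22.86*b + 7.4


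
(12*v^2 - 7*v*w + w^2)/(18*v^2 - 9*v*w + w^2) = (4*v - w)/(6*v - w)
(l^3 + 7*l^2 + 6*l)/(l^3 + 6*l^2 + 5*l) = (l + 6)/(l + 5)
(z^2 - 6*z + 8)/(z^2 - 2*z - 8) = (z - 2)/(z + 2)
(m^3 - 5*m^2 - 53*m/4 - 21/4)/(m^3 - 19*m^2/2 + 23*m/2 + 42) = (m + 1/2)/(m - 4)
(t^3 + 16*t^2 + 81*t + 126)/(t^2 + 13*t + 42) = t + 3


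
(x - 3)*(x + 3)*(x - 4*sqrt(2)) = x^3 - 4*sqrt(2)*x^2 - 9*x + 36*sqrt(2)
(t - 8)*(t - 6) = t^2 - 14*t + 48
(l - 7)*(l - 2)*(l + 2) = l^3 - 7*l^2 - 4*l + 28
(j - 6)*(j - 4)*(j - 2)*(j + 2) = j^4 - 10*j^3 + 20*j^2 + 40*j - 96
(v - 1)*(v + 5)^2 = v^3 + 9*v^2 + 15*v - 25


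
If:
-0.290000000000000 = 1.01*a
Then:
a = -0.29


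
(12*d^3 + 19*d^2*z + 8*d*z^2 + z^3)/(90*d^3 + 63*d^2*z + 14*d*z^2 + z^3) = (4*d^2 + 5*d*z + z^2)/(30*d^2 + 11*d*z + z^2)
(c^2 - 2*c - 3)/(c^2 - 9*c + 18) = (c + 1)/(c - 6)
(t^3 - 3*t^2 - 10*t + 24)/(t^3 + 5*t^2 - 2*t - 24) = (t - 4)/(t + 4)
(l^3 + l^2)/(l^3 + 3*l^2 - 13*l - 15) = l^2/(l^2 + 2*l - 15)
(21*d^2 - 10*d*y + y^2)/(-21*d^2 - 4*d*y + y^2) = (-3*d + y)/(3*d + y)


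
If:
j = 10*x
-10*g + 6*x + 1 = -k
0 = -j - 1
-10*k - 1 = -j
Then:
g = 1/50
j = -1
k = -1/5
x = -1/10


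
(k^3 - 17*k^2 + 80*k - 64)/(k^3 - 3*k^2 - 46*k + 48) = (k - 8)/(k + 6)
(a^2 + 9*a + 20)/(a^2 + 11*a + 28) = (a + 5)/(a + 7)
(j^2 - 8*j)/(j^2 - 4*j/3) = 3*(j - 8)/(3*j - 4)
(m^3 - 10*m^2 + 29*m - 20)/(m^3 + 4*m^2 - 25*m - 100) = (m^2 - 5*m + 4)/(m^2 + 9*m + 20)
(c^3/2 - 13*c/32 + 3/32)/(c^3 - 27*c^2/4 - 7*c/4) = (-16*c^3 + 13*c - 3)/(8*c*(-4*c^2 + 27*c + 7))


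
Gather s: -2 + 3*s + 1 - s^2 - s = -s^2 + 2*s - 1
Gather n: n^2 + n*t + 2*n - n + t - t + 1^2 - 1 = n^2 + n*(t + 1)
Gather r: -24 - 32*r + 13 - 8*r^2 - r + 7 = -8*r^2 - 33*r - 4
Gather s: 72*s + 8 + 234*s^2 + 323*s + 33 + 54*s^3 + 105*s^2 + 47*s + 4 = 54*s^3 + 339*s^2 + 442*s + 45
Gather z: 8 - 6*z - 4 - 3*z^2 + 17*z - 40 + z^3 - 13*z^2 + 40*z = z^3 - 16*z^2 + 51*z - 36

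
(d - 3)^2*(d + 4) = d^3 - 2*d^2 - 15*d + 36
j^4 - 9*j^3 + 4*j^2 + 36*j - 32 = (j - 8)*(j - 2)*(j - 1)*(j + 2)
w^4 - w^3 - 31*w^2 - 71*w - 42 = (w - 7)*(w + 1)*(w + 2)*(w + 3)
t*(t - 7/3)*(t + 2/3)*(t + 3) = t^4 + 4*t^3/3 - 59*t^2/9 - 14*t/3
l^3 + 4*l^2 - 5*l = l*(l - 1)*(l + 5)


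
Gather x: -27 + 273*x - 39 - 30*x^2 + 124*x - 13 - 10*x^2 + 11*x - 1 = -40*x^2 + 408*x - 80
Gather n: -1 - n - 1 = -n - 2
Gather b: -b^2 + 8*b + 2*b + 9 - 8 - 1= -b^2 + 10*b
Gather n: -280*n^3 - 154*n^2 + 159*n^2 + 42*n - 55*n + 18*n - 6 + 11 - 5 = -280*n^3 + 5*n^2 + 5*n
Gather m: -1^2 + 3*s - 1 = 3*s - 2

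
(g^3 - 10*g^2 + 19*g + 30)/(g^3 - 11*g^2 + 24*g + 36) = (g - 5)/(g - 6)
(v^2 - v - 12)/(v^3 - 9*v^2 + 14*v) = (v^2 - v - 12)/(v*(v^2 - 9*v + 14))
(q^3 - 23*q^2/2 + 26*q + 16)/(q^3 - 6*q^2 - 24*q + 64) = (q^2 - 7*q/2 - 2)/(q^2 + 2*q - 8)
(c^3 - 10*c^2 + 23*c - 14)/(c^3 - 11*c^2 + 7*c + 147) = (c^2 - 3*c + 2)/(c^2 - 4*c - 21)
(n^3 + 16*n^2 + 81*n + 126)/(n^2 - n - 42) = (n^2 + 10*n + 21)/(n - 7)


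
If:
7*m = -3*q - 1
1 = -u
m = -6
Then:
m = -6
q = 41/3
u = -1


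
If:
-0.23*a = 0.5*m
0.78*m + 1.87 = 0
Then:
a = 5.21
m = -2.40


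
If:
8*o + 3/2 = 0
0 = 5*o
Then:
No Solution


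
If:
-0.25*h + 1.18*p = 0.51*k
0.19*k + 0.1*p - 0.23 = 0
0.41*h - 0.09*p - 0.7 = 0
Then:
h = 1.87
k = 0.82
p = 0.75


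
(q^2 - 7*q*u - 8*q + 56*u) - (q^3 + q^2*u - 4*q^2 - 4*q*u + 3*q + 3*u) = -q^3 - q^2*u + 5*q^2 - 3*q*u - 11*q + 53*u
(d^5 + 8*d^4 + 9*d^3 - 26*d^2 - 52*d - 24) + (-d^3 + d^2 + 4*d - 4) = d^5 + 8*d^4 + 8*d^3 - 25*d^2 - 48*d - 28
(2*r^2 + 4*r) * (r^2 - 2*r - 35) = 2*r^4 - 78*r^2 - 140*r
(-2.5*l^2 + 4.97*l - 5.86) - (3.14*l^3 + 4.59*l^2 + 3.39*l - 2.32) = -3.14*l^3 - 7.09*l^2 + 1.58*l - 3.54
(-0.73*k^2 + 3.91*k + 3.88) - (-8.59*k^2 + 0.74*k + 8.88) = 7.86*k^2 + 3.17*k - 5.0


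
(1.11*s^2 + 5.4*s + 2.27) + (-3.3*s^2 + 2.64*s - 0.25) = -2.19*s^2 + 8.04*s + 2.02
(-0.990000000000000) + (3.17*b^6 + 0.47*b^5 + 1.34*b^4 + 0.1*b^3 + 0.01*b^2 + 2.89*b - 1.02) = 3.17*b^6 + 0.47*b^5 + 1.34*b^4 + 0.1*b^3 + 0.01*b^2 + 2.89*b - 2.01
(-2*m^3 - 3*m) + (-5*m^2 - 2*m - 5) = -2*m^3 - 5*m^2 - 5*m - 5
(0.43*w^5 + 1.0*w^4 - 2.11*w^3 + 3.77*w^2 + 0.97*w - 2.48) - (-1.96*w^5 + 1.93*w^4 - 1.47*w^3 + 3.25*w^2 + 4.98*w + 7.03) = 2.39*w^5 - 0.93*w^4 - 0.64*w^3 + 0.52*w^2 - 4.01*w - 9.51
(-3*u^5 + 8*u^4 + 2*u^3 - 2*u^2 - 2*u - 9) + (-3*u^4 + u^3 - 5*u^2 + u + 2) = -3*u^5 + 5*u^4 + 3*u^3 - 7*u^2 - u - 7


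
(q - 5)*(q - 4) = q^2 - 9*q + 20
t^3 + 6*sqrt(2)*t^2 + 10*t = t*(t + sqrt(2))*(t + 5*sqrt(2))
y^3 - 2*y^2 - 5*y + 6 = (y - 3)*(y - 1)*(y + 2)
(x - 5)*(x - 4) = x^2 - 9*x + 20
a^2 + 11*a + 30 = (a + 5)*(a + 6)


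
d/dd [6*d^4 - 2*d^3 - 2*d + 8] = 24*d^3 - 6*d^2 - 2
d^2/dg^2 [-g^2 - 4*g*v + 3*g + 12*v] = -2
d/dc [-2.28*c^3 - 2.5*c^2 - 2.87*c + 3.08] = -6.84*c^2 - 5.0*c - 2.87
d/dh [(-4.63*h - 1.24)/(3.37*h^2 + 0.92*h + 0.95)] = (15.6031*h^2 + 8.3576*h - 3.2577)/(11.3569*h^4 + 6.2008*h^3 + 7.2494*h^2 + 1.748*h + 0.9025)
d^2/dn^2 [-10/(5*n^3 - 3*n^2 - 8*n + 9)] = 20*(3*(5*n - 1)*(5*n^3 - 3*n^2 - 8*n + 9) - (-15*n^2 + 6*n + 8)^2)/(5*n^3 - 3*n^2 - 8*n + 9)^3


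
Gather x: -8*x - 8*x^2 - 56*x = -8*x^2 - 64*x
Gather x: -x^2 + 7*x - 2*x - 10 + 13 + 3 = -x^2 + 5*x + 6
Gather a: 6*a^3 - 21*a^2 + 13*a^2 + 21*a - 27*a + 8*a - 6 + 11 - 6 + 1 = 6*a^3 - 8*a^2 + 2*a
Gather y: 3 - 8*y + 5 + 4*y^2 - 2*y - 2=4*y^2 - 10*y + 6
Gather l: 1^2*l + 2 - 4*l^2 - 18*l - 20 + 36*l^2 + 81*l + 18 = 32*l^2 + 64*l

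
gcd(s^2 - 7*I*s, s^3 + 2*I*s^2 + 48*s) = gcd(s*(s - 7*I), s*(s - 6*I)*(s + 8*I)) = s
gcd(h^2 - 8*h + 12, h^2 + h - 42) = h - 6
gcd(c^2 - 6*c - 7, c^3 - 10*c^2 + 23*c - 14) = c - 7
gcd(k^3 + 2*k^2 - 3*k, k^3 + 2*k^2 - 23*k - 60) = k + 3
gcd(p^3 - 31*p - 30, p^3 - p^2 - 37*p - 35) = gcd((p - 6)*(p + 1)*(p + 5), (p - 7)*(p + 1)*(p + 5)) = p^2 + 6*p + 5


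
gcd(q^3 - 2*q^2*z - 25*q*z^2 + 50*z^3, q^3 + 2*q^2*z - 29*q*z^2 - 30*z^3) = -q + 5*z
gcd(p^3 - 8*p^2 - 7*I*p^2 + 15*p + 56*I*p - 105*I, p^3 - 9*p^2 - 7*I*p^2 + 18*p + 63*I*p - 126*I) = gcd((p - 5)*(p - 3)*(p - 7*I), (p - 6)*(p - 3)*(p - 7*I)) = p^2 + p*(-3 - 7*I) + 21*I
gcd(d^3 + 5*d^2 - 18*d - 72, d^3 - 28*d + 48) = d^2 + 2*d - 24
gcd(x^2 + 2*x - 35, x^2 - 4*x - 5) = x - 5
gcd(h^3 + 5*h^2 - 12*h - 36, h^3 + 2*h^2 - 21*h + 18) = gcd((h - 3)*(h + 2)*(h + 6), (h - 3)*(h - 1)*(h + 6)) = h^2 + 3*h - 18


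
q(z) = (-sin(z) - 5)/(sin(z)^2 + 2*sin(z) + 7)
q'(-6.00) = 0.10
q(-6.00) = -0.69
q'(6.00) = 0.01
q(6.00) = -0.72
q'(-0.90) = -0.07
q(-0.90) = -0.70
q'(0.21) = 0.09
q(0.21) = -0.70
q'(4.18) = 0.07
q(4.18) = -0.69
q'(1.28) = 0.04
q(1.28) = -0.61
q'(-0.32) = -0.00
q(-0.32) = -0.72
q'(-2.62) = 0.04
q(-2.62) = -0.72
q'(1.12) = 0.06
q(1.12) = -0.61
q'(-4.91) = 0.03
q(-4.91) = -0.60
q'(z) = (-2*sin(z)*cos(z) - 2*cos(z))*(-sin(z) - 5)/(sin(z)^2 + 2*sin(z) + 7)^2 - cos(z)/(sin(z)^2 + 2*sin(z) + 7)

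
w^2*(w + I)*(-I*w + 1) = -I*w^4 + 2*w^3 + I*w^2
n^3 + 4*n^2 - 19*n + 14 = (n - 2)*(n - 1)*(n + 7)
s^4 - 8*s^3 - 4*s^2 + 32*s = s*(s - 8)*(s - 2)*(s + 2)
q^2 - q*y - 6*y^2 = (q - 3*y)*(q + 2*y)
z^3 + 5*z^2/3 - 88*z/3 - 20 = (z - 5)*(z + 2/3)*(z + 6)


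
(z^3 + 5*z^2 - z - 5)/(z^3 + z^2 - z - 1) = (z + 5)/(z + 1)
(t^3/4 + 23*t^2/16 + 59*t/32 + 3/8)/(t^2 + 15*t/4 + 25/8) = (8*t^3 + 46*t^2 + 59*t + 12)/(4*(8*t^2 + 30*t + 25))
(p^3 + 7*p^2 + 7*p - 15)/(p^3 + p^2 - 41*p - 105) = (p - 1)/(p - 7)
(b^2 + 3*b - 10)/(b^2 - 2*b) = (b + 5)/b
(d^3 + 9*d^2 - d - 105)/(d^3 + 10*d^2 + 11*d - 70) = (d - 3)/(d - 2)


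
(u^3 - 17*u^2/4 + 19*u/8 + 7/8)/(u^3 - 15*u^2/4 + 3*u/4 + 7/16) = 2*(u - 1)/(2*u - 1)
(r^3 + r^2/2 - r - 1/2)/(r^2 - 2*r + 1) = (2*r^2 + 3*r + 1)/(2*(r - 1))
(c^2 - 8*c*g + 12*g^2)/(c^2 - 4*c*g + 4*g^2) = (c - 6*g)/(c - 2*g)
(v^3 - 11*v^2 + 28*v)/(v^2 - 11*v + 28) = v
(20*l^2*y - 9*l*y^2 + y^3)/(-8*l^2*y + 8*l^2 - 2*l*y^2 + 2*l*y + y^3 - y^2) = y*(-5*l + y)/(2*l*y - 2*l + y^2 - y)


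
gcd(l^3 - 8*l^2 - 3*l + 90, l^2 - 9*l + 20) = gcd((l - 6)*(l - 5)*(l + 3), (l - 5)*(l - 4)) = l - 5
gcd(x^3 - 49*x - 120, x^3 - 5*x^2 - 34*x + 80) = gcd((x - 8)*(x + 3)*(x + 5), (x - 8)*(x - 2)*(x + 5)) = x^2 - 3*x - 40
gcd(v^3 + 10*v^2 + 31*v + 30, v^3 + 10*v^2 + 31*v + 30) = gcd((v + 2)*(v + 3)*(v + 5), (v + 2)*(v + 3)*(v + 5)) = v^3 + 10*v^2 + 31*v + 30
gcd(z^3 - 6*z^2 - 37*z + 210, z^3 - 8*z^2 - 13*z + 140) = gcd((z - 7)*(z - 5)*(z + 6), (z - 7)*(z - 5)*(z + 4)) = z^2 - 12*z + 35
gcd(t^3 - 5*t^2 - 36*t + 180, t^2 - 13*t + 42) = t - 6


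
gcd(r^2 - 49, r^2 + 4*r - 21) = r + 7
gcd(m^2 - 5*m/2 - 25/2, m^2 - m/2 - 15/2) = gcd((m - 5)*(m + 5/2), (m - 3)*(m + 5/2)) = m + 5/2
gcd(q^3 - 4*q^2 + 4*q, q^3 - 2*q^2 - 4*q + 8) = q^2 - 4*q + 4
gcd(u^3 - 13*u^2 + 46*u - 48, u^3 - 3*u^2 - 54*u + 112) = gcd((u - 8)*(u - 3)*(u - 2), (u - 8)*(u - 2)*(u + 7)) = u^2 - 10*u + 16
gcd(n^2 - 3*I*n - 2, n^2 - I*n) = n - I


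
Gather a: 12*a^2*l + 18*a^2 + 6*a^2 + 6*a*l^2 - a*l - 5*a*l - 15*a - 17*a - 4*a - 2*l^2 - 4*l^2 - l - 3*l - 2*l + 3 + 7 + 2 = a^2*(12*l + 24) + a*(6*l^2 - 6*l - 36) - 6*l^2 - 6*l + 12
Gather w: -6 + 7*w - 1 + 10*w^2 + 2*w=10*w^2 + 9*w - 7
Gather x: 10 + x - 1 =x + 9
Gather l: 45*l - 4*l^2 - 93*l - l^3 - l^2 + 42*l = -l^3 - 5*l^2 - 6*l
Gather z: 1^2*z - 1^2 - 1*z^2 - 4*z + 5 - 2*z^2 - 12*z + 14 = -3*z^2 - 15*z + 18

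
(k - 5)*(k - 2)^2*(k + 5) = k^4 - 4*k^3 - 21*k^2 + 100*k - 100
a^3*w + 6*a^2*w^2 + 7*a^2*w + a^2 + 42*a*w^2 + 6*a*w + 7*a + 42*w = (a + 7)*(a + 6*w)*(a*w + 1)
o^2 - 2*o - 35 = (o - 7)*(o + 5)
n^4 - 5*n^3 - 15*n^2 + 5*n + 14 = (n - 7)*(n - 1)*(n + 1)*(n + 2)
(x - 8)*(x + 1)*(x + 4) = x^3 - 3*x^2 - 36*x - 32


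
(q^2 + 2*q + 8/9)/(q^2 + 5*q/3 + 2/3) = (q + 4/3)/(q + 1)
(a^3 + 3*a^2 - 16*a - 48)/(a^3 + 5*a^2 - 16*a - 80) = (a + 3)/(a + 5)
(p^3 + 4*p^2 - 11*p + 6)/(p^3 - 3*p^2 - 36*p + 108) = (p^2 - 2*p + 1)/(p^2 - 9*p + 18)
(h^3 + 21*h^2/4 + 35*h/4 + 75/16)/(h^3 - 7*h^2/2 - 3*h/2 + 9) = (8*h^2 + 30*h + 25)/(8*(h^2 - 5*h + 6))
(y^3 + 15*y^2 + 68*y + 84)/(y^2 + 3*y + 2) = (y^2 + 13*y + 42)/(y + 1)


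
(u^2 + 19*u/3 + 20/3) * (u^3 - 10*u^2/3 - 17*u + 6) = u^5 + 3*u^4 - 283*u^3/9 - 1115*u^2/9 - 226*u/3 + 40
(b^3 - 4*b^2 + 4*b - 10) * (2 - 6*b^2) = -6*b^5 + 24*b^4 - 22*b^3 + 52*b^2 + 8*b - 20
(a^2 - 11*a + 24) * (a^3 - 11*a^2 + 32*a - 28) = a^5 - 22*a^4 + 177*a^3 - 644*a^2 + 1076*a - 672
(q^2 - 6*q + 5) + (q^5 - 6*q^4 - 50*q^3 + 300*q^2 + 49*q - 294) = q^5 - 6*q^4 - 50*q^3 + 301*q^2 + 43*q - 289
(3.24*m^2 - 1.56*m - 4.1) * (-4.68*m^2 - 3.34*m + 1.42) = -15.1632*m^4 - 3.5208*m^3 + 28.9992*m^2 + 11.4788*m - 5.822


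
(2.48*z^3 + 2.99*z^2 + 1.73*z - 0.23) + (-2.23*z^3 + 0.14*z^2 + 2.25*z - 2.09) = 0.25*z^3 + 3.13*z^2 + 3.98*z - 2.32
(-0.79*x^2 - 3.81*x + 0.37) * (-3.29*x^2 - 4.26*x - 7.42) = 2.5991*x^4 + 15.9003*x^3 + 20.8751*x^2 + 26.694*x - 2.7454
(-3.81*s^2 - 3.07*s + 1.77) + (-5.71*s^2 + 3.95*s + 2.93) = -9.52*s^2 + 0.88*s + 4.7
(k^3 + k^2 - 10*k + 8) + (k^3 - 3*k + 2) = 2*k^3 + k^2 - 13*k + 10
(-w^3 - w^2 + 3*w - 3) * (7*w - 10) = -7*w^4 + 3*w^3 + 31*w^2 - 51*w + 30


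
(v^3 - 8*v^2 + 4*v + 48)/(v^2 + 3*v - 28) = (v^2 - 4*v - 12)/(v + 7)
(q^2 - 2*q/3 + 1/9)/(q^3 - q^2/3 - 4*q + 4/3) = (q - 1/3)/(q^2 - 4)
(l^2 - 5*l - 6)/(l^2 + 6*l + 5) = (l - 6)/(l + 5)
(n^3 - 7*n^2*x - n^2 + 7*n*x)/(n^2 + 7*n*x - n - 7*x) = n*(n - 7*x)/(n + 7*x)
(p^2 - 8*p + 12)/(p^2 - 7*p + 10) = (p - 6)/(p - 5)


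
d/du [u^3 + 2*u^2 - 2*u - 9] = 3*u^2 + 4*u - 2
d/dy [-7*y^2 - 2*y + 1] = -14*y - 2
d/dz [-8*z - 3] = -8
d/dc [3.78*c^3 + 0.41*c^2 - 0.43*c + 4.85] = 11.34*c^2 + 0.82*c - 0.43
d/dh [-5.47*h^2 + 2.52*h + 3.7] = 2.52 - 10.94*h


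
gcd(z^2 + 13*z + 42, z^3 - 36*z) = z + 6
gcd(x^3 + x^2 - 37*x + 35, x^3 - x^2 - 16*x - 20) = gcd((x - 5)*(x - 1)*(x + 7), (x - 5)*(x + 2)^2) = x - 5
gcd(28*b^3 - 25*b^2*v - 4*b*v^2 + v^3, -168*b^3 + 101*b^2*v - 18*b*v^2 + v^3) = -7*b + v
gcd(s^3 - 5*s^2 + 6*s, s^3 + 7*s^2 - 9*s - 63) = s - 3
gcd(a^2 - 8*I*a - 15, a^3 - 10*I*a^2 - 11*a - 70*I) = a - 5*I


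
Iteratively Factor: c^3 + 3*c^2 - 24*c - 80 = (c + 4)*(c^2 - c - 20) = (c + 4)^2*(c - 5)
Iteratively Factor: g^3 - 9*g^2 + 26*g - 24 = (g - 2)*(g^2 - 7*g + 12) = (g - 4)*(g - 2)*(g - 3)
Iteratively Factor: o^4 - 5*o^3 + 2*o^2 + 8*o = (o - 2)*(o^3 - 3*o^2 - 4*o) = (o - 4)*(o - 2)*(o^2 + o) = (o - 4)*(o - 2)*(o + 1)*(o)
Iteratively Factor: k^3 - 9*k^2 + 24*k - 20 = (k - 2)*(k^2 - 7*k + 10) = (k - 2)^2*(k - 5)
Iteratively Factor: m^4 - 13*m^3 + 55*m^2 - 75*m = (m)*(m^3 - 13*m^2 + 55*m - 75) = m*(m - 3)*(m^2 - 10*m + 25) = m*(m - 5)*(m - 3)*(m - 5)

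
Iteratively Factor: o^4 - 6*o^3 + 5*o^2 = (o - 1)*(o^3 - 5*o^2) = o*(o - 1)*(o^2 - 5*o) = o^2*(o - 1)*(o - 5)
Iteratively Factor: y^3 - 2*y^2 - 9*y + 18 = (y - 2)*(y^2 - 9) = (y - 3)*(y - 2)*(y + 3)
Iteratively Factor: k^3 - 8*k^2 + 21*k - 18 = (k - 3)*(k^2 - 5*k + 6) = (k - 3)^2*(k - 2)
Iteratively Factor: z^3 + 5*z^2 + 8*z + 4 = (z + 1)*(z^2 + 4*z + 4) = (z + 1)*(z + 2)*(z + 2)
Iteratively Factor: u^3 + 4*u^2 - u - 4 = (u + 1)*(u^2 + 3*u - 4) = (u - 1)*(u + 1)*(u + 4)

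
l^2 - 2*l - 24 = (l - 6)*(l + 4)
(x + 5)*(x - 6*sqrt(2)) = x^2 - 6*sqrt(2)*x + 5*x - 30*sqrt(2)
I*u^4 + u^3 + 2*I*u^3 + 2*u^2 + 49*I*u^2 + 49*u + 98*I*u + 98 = (u + 2)*(u - 7*I)*(u + 7*I)*(I*u + 1)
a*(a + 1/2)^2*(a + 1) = a^4 + 2*a^3 + 5*a^2/4 + a/4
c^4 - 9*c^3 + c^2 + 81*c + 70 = (c - 7)*(c - 5)*(c + 1)*(c + 2)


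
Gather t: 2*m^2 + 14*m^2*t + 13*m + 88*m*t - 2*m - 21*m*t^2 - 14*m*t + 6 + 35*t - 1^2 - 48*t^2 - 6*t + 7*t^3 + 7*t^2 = 2*m^2 + 11*m + 7*t^3 + t^2*(-21*m - 41) + t*(14*m^2 + 74*m + 29) + 5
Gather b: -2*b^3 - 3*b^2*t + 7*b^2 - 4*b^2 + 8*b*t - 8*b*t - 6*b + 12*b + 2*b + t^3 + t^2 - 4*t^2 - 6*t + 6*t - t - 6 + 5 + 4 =-2*b^3 + b^2*(3 - 3*t) + 8*b + t^3 - 3*t^2 - t + 3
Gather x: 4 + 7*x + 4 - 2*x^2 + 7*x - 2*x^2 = -4*x^2 + 14*x + 8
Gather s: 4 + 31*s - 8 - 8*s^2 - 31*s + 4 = -8*s^2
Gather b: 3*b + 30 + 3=3*b + 33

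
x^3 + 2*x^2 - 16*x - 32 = (x - 4)*(x + 2)*(x + 4)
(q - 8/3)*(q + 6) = q^2 + 10*q/3 - 16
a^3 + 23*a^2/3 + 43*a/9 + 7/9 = (a + 1/3)^2*(a + 7)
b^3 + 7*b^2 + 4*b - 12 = (b - 1)*(b + 2)*(b + 6)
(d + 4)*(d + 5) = d^2 + 9*d + 20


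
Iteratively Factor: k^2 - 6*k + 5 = (k - 1)*(k - 5)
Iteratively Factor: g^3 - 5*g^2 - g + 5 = (g + 1)*(g^2 - 6*g + 5) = (g - 5)*(g + 1)*(g - 1)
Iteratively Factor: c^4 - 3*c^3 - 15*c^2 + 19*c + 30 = (c + 1)*(c^3 - 4*c^2 - 11*c + 30) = (c - 5)*(c + 1)*(c^2 + c - 6) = (c - 5)*(c + 1)*(c + 3)*(c - 2)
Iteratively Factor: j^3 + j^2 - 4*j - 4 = (j + 2)*(j^2 - j - 2) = (j - 2)*(j + 2)*(j + 1)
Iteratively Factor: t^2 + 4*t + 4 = (t + 2)*(t + 2)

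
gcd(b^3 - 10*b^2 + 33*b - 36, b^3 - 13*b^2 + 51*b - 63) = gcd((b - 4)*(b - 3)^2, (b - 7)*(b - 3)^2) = b^2 - 6*b + 9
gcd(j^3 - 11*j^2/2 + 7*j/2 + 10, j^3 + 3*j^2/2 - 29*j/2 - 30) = j - 4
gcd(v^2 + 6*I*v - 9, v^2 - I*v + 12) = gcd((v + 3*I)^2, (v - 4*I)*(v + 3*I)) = v + 3*I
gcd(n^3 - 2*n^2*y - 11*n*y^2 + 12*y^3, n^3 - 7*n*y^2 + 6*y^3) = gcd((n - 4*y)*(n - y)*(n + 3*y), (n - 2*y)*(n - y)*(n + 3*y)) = -n^2 - 2*n*y + 3*y^2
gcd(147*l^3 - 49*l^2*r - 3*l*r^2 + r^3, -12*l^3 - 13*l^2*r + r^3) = 1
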